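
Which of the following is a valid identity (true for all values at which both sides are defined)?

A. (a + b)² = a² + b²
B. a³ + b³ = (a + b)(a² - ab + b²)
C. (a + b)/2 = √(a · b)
A: fails at (4, 4) — LHS = 64, RHS = 32.
B: holds — e.g. at (5, 5), both sides equal 250.
C: fails at (1, 4) — LHS = 5/2, RHS = 2.

Answer: B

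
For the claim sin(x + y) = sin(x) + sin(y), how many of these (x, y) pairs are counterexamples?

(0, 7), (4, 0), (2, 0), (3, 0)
0

Testing each pair:
(0, 7): LHS = sin(7) ≈ 0.657, RHS = sin(7) ≈ 0.657 → satisfies claim
(4, 0): LHS = sin(4) ≈ -0.7568, RHS = sin(4) ≈ -0.7568 → satisfies claim
(2, 0): LHS = sin(2) ≈ 0.9093, RHS = sin(2) ≈ 0.9093 → satisfies claim
(3, 0): LHS = sin(3) ≈ 0.1411, RHS = sin(3) ≈ 0.1411 → satisfies claim

That makes 0 counterexamples.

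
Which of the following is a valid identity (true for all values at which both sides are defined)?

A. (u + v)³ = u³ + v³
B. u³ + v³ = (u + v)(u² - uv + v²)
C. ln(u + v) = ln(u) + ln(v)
B

A: fails at (2, 2) — LHS = 64, RHS = 16.
B: holds — e.g. at (1, 5), both sides equal 126.
C: fails at (5, 5) — LHS = ln(10) ≈ 2.303, RHS = 2·ln(5) ≈ 3.219.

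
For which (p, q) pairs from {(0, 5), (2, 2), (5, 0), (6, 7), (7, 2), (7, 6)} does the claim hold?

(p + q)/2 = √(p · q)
(2, 2)

Testing each pair:
(0, 5): LHS = 5/2, RHS = 0 → fails
(2, 2): LHS = 2, RHS = 2 → holds
(5, 0): LHS = 5/2, RHS = 0 → fails
(6, 7): LHS = 13/2, RHS = √(42) ≈ 6.481 → fails
(7, 2): LHS = 9/2, RHS = √(14) ≈ 3.742 → fails
(7, 6): LHS = 13/2, RHS = √(42) ≈ 6.481 → fails

1 of 6 pairs satisfies the claim.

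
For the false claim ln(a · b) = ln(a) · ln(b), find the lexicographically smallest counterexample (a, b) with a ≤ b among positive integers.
(a, b) = (1, 2)

Substituting (1, 2) into the claim:
LHS = ln(1 · 2) = ln(2) ≈ 0.6931
RHS = ln(1) · ln(2) = 0

Since LHS ≠ RHS, this pair disproves the claim, and no lexicographically smaller pair (a ≤ b, positive integers) does.

For instance (4, 4) is also a counterexample (LHS = ln(16) ≈ 2.773, RHS = ln(4)² ≈ 1.922), but it's lexicographically larger.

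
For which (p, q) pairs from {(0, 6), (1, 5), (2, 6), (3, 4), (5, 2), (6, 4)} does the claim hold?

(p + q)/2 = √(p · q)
Testing each pair:
(0, 6): LHS = 3, RHS = 0 → fails
(1, 5): LHS = 3, RHS = √(5) ≈ 2.236 → fails
(2, 6): LHS = 4, RHS = 2·√(3) ≈ 3.464 → fails
(3, 4): LHS = 7/2, RHS = 2·√(3) ≈ 3.464 → fails
(5, 2): LHS = 7/2, RHS = √(10) ≈ 3.162 → fails
(6, 4): LHS = 5, RHS = 2·√(6) ≈ 4.899 → fails

No pair satisfies the claim.

Answer: None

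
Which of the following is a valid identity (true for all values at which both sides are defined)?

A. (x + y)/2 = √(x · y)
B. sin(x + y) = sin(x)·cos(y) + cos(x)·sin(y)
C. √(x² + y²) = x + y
A: fails at (4, 5) — LHS = 9/2, RHS = 2·√(5) ≈ 4.472.
B: holds — e.g. at (5, 5), both sides equal sin(10) ≈ -0.544.
C: fails at (2, 7) — LHS = √(53) ≈ 7.28, RHS = 9.

Answer: B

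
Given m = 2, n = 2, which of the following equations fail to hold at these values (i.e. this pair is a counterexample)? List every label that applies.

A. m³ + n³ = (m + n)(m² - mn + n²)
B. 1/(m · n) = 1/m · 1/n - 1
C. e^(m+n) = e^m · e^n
B

Evaluating each claim at the given values:
A. LHS = 16, RHS = 16 → holds here (LHS = RHS)
B. LHS = 1/4, RHS = -3/4 → fails here (LHS ≠ RHS)
C. LHS = e^4 ≈ 54.6, RHS = e^4 ≈ 54.6 → holds here (LHS = RHS)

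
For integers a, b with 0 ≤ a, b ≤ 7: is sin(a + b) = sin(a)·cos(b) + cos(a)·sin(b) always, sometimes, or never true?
Always true

The identity holds for every pair in the range. For instance at (a, b) = (4, 1): both sides equal sin(5) ≈ -0.9589.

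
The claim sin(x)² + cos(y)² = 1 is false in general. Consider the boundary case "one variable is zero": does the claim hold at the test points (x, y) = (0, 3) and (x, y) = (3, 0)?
At (0, 3): LHS = cos(3)² ≈ 0.9801 ≠ RHS = 1
At (3, 0): LHS = sin(3)² + 1 ≈ 1.02 ≠ RHS = 1

Answer: No, fails at both test points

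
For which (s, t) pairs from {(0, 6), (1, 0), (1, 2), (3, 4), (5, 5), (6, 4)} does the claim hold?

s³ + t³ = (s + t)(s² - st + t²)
All pairs

Testing each pair:
(0, 6): LHS = 216, RHS = 216 → holds
(1, 0): LHS = 1, RHS = 1 → holds
(1, 2): LHS = 9, RHS = 9 → holds
(3, 4): LHS = 91, RHS = 91 → holds
(5, 5): LHS = 250, RHS = 250 → holds
(6, 4): LHS = 280, RHS = 280 → holds

Every pair satisfies the claim.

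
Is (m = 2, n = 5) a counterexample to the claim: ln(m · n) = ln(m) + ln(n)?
No

Substituting m = 2, n = 5:
LHS = ln(2 · 5) = ln(10) ≈ 2.303
RHS = ln(2) + ln(5) ≈ 2.303

The sides agree, so this pair does not disprove the claim.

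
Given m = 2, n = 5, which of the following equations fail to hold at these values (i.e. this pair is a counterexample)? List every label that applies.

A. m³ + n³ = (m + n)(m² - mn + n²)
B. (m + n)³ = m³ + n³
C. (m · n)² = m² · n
Evaluating each claim at the given values:
A. LHS = 133, RHS = 133 → holds here (LHS = RHS)
B. LHS = 343, RHS = 133 → fails here (LHS ≠ RHS)
C. LHS = 100, RHS = 20 → fails here (LHS ≠ RHS)

Answer: B, C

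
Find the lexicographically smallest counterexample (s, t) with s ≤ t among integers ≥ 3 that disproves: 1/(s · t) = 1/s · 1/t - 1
Substituting (3, 3) into the claim:
LHS = 1/(3 · 3) = 1/9
RHS = 1/3 · 1/3 - 1 = -8/9

Since LHS ≠ RHS, this pair disproves the claim, and no lexicographically smaller pair (s ≤ t, integers ≥ 3) does.

For instance (3, 7) is also a counterexample (LHS = 1/21, RHS = -20/21), but it's lexicographically larger.

Answer: (s, t) = (3, 3)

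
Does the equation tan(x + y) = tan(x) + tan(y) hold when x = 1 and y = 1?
Substituting x = 1, y = 1:

LHS = tan(1 + 1) = tan(2) ≈ -2.185
RHS = tan(1) + tan(1) = 2·tan(1) ≈ 3.115

LHS ≠ RHS, so the equation does not hold at this point.

Answer: Fails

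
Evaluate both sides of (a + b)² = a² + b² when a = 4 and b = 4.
LHS = (4 + 4)² = 64
RHS = 4² + 4² = 32

LHS ≠ RHS, so the equation does not hold here.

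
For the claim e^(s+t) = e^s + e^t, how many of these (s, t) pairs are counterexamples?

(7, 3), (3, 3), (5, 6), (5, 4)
4

Testing each pair:
(7, 3): LHS = e^10 ≈ 22026.5, RHS = e^3 + e^7 ≈ 1117 → counterexample
(3, 3): LHS = e^6 ≈ 403.4, RHS = 2·e^3 ≈ 40.17 → counterexample
(5, 6): LHS = e^11 ≈ 59874.1, RHS = e^5 + e^6 ≈ 551.8 → counterexample
(5, 4): LHS = e^9 ≈ 8103, RHS = e^4 + e^5 ≈ 203 → counterexample

That makes 4 counterexamples.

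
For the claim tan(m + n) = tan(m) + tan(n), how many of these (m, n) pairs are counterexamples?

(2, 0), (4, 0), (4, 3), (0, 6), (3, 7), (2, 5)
3

Testing each pair:
(2, 0): LHS = tan(2) ≈ -2.185, RHS = tan(2) ≈ -2.185 → satisfies claim
(4, 0): LHS = tan(4) ≈ 1.158, RHS = tan(4) ≈ 1.158 → satisfies claim
(4, 3): LHS = tan(7) ≈ 0.8714, RHS = tan(3) + tan(4) ≈ 1.015 → counterexample
(0, 6): LHS = tan(6) ≈ -0.291, RHS = tan(6) ≈ -0.291 → satisfies claim
(3, 7): LHS = tan(10) ≈ 0.6484, RHS = tan(3) + tan(7) ≈ 0.7289 → counterexample
(2, 5): LHS = tan(7) ≈ 0.8714, RHS = tan(5) + tan(2) ≈ -5.566 → counterexample

That makes 3 counterexamples.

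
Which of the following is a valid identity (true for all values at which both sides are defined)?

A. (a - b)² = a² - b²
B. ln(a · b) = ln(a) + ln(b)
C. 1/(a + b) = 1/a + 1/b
B

A: fails at (3, 5) — LHS = 4, RHS = -16.
B: holds — e.g. at (4, 6), both sides equal ln(24) ≈ 3.178.
C: fails at (1, 4) — LHS = 1/5, RHS = 5/4.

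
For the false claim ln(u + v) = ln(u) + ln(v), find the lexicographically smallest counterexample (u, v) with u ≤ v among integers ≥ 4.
(u, v) = (4, 4)

Substituting (4, 4) into the claim:
LHS = ln(4 + 4) = ln(8) ≈ 2.079
RHS = ln(4) + ln(4) = 2·ln(4) ≈ 2.773

Since LHS ≠ RHS, this pair disproves the claim, and no lexicographically smaller pair (u ≤ v, integers ≥ 4) does.

For instance (9, 10) is also a counterexample (LHS = ln(19) ≈ 2.944, RHS = ln(9) + ln(10) ≈ 4.5), but it's lexicographically larger.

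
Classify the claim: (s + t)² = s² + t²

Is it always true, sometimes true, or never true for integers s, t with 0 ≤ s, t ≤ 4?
Sometimes true

It holds at (s, t) = (2, 0) (both sides equal 4), but fails at (s, t) = (2, 1) (LHS = 9, RHS = 5).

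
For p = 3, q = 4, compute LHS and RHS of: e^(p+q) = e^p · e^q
LHS = e^(3+4) = e^7 ≈ 1097
RHS = e^3 · e^4 = e^7 ≈ 1097

LHS = RHS: the two sides agree.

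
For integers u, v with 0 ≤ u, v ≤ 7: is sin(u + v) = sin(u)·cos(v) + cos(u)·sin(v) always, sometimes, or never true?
The identity holds for every pair in the range. For instance at (u, v) = (7, 6): both sides equal sin(13) ≈ 0.4202.

Answer: Always true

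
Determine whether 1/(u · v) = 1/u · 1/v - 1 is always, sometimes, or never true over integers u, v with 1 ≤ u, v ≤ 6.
The claim fails for every pair in the range. For instance at (u, v) = (5, 3): LHS = 1/15, RHS = -14/15.

Answer: Never true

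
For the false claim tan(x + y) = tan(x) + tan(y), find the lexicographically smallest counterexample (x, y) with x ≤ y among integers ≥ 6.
(x, y) = (6, 6)

Substituting (6, 6) into the claim:
LHS = tan(6 + 6) = tan(12) ≈ -0.6359
RHS = tan(6) + tan(6) = 2·tan(6) ≈ -0.582

Since LHS ≠ RHS, this pair disproves the claim, and no lexicographically smaller pair (x ≤ y, integers ≥ 6) does.

For instance (10, 10) is also a counterexample (LHS = tan(20) ≈ 2.237, RHS = 2·tan(10) ≈ 1.297), but it's lexicographically larger.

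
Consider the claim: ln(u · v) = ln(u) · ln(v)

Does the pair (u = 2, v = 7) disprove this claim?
Substituting u = 2, v = 7:
LHS = ln(2 · 7) = ln(14) ≈ 2.639
RHS = ln(2) · ln(7) ≈ 1.349

Since LHS ≠ RHS, this pair disproves the claim.

Answer: Yes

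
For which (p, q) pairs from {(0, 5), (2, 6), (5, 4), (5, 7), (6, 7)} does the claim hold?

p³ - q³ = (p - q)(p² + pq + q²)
Testing each pair:
(0, 5): LHS = -125, RHS = -125 → holds
(2, 6): LHS = -208, RHS = -208 → holds
(5, 4): LHS = 61, RHS = 61 → holds
(5, 7): LHS = -218, RHS = -218 → holds
(6, 7): LHS = -127, RHS = -127 → holds

Every pair satisfies the claim.

Answer: All pairs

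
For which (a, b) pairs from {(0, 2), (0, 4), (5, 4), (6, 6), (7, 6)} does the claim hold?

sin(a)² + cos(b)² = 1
(6, 6)

Testing each pair:
(0, 2): LHS = cos(2)² ≈ 0.1732, RHS = 1 → fails
(0, 4): LHS = cos(4)² ≈ 0.4272, RHS = 1 → fails
(5, 4): LHS = cos(4)² + sin(5)² ≈ 1.347, RHS = 1 → fails
(6, 6): LHS = sin(6)² + cos(6)² = 1, RHS = 1 → holds
(7, 6): LHS = sin(7)² + cos(6)² ≈ 1.354, RHS = 1 → fails

1 of 5 pairs satisfies the claim.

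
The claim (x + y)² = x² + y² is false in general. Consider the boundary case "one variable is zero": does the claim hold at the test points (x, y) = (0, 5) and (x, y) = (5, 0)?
Yes, holds at both test points

At (0, 5): LHS = 25, RHS = 25 → equal
At (5, 0): LHS = 25, RHS = 25 → equal

So the claim does hold at both of these boundary points, even though it is not an identity.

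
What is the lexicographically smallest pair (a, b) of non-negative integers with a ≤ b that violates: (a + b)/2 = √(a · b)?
(a, b) = (0, 1)

Substituting (0, 1) into the claim:
LHS = (0 + 1)/2 = 1/2
RHS = √(0 · 1) = 0

Since LHS ≠ RHS, this pair disproves the claim, and no lexicographically smaller pair (a ≤ b, non-negative integers) does.

For instance (2, 6) is also a counterexample (LHS = 4, RHS = 2·√(3) ≈ 3.464), but it's lexicographically larger.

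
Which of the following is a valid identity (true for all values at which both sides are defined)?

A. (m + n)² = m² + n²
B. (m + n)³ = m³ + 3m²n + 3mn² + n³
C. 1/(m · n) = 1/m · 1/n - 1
B

A: fails at (1, 4) — LHS = 25, RHS = 17.
B: holds — e.g. at (3, 7), both sides equal 1000.
C: fails at (3, 5) — LHS = 1/15, RHS = -14/15.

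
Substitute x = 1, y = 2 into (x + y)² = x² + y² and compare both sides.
LHS = (1 + 2)² = 9
RHS = 1² + 2² = 5

LHS ≠ RHS, so the equation does not hold here.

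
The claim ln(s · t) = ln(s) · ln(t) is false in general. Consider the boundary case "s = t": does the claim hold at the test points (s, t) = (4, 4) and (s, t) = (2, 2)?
No, fails at both test points

At (4, 4): LHS = ln(16) ≈ 2.773 ≠ RHS = ln(4)² ≈ 1.922
At (2, 2): LHS = ln(4) ≈ 1.386 ≠ RHS = ln(2)² ≈ 0.4805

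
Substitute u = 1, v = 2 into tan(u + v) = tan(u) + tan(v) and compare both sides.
LHS = tan(1 + 2) = tan(3) ≈ -0.1425
RHS = tan(1) + tan(2) ≈ -0.6276

LHS ≠ RHS (they differ by about 0.4851), so the equation does not hold here.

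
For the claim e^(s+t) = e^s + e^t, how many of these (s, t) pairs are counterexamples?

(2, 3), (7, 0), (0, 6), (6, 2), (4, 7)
5

Testing each pair:
(2, 3): LHS = e^5 ≈ 148.4, RHS = e^2 + e^3 ≈ 27.47 → counterexample
(7, 0): LHS = e^7 ≈ 1097, RHS = 1 + e^7 ≈ 1098 → counterexample
(0, 6): LHS = e^6 ≈ 403.4, RHS = 1 + e^6 ≈ 404.4 → counterexample
(6, 2): LHS = e^8 ≈ 2981, RHS = e^2 + e^6 ≈ 410.8 → counterexample
(4, 7): LHS = e^11 ≈ 59874.1, RHS = e^4 + e^7 ≈ 1151 → counterexample

That makes 5 counterexamples.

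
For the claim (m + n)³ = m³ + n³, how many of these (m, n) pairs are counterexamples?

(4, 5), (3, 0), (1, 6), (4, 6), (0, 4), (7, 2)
Testing each pair:
(4, 5): LHS = 729, RHS = 189 → counterexample
(3, 0): LHS = 27, RHS = 27 → satisfies claim
(1, 6): LHS = 343, RHS = 217 → counterexample
(4, 6): LHS = 1000, RHS = 280 → counterexample
(0, 4): LHS = 64, RHS = 64 → satisfies claim
(7, 2): LHS = 729, RHS = 351 → counterexample

That makes 4 counterexamples.

Answer: 4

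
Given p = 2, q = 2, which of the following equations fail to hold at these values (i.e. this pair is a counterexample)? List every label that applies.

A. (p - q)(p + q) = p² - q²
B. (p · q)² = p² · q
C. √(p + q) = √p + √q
B, C

Evaluating each claim at the given values:
A. LHS = 0, RHS = 0 → holds here (LHS = RHS)
B. LHS = 16, RHS = 8 → fails here (LHS ≠ RHS)
C. LHS = 2, RHS = 2·√(2) ≈ 2.828 → fails here (LHS ≠ RHS)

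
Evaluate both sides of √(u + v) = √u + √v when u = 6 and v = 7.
LHS = √(6 + 7) = √(13) ≈ 3.606
RHS = √6 + √7 = √(6) + √(7) ≈ 5.095

LHS ≠ RHS (they differ by about 1.49), so the equation does not hold here.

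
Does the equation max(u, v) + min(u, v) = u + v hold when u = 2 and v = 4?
Substituting u = 2, v = 4:

LHS = max(2, 4) + min(2, 4) = 6
RHS = 2 + 4 = 6

LHS = RHS, so the equation holds at this point.

Answer: Holds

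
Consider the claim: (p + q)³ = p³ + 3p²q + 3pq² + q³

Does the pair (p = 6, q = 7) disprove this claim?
Substituting p = 6, q = 7:
LHS = (6 + 7)³ = 2197
RHS = 6³ + 3·6²·7 + 3·6·7² + 7³ = 2197

The sides agree, so this pair does not disprove the claim.

Answer: No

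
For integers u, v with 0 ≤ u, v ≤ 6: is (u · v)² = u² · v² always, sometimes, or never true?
Always true

The identity holds for every pair in the range. For instance at (u, v) = (6, 6): both sides equal 1296.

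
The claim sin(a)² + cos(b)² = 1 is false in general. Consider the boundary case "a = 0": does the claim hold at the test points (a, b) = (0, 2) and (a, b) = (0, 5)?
No, fails at both test points

At (0, 2): LHS = cos(2)² ≈ 0.1732 ≠ RHS = 1
At (0, 5): LHS = cos(5)² ≈ 0.08046 ≠ RHS = 1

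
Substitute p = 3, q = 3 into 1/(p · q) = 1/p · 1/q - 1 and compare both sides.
LHS = 1/(3 · 3) = 1/9
RHS = 1/3 · 1/3 - 1 = -8/9

LHS ≠ RHS, so the equation does not hold here.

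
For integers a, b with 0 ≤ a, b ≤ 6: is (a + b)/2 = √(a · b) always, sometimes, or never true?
Sometimes true

It holds at (a, b) = (4, 4) (both sides equal 4), but fails at (a, b) = (5, 6) (LHS = 11/2, RHS = √(30) ≈ 5.477).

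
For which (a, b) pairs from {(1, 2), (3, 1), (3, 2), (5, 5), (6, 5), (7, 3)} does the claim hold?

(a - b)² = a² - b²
(5, 5)

Testing each pair:
(1, 2): LHS = 1, RHS = -3 → fails
(3, 1): LHS = 4, RHS = 8 → fails
(3, 2): LHS = 1, RHS = 5 → fails
(5, 5): LHS = 0, RHS = 0 → holds
(6, 5): LHS = 1, RHS = 11 → fails
(7, 3): LHS = 16, RHS = 40 → fails

1 of 6 pairs satisfies the claim.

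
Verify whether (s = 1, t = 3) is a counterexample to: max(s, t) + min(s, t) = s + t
Substituting s = 1, t = 3:
LHS = max(1, 3) + min(1, 3) = 4
RHS = 1 + 3 = 4

The sides agree, so this pair does not disprove the claim.

Answer: No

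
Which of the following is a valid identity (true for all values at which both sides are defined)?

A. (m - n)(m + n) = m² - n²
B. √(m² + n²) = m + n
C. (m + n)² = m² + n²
A

A: holds — e.g. at (3, 7), both sides equal -40.
B: fails at (3, 7) — LHS = √(58) ≈ 7.616, RHS = 10.
C: fails at (1, 2) — LHS = 9, RHS = 5.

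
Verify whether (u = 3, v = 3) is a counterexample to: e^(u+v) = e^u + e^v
Substituting u = 3, v = 3:
LHS = e^(3+3) = e^6 ≈ 403.4
RHS = e^3 + e^3 = 2·e^3 ≈ 40.17

Since LHS ≠ RHS, this pair disproves the claim.

Answer: Yes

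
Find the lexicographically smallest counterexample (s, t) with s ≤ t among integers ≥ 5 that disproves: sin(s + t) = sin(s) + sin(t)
Substituting (5, 5) into the claim:
LHS = sin(5 + 5) = sin(10) ≈ -0.544
RHS = sin(5) + sin(5) = 2·sin(5) ≈ -1.918

Since LHS ≠ RHS, this pair disproves the claim, and no lexicographically smaller pair (s ≤ t, integers ≥ 5) does.

For instance (10, 10) is also a counterexample (LHS = sin(20) ≈ 0.9129, RHS = 2·sin(10) ≈ -1.088), but it's lexicographically larger.

Answer: (s, t) = (5, 5)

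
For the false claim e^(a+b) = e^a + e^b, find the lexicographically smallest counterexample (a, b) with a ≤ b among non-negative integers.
Substituting (0, 0) into the claim:
LHS = e^(0+0) = 1
RHS = e^0 + e^0 = 2

Since LHS ≠ RHS, this pair disproves the claim, and no lexicographically smaller pair (a ≤ b, non-negative integers) does.

For instance (1, 4) is also a counterexample (LHS = e^5 ≈ 148.4, RHS = e + e^4 ≈ 57.32), but it's lexicographically larger.

Answer: (a, b) = (0, 0)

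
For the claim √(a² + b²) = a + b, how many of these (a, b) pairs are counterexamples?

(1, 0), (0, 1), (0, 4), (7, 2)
1

Testing each pair:
(1, 0): LHS = 1, RHS = 1 → satisfies claim
(0, 1): LHS = 1, RHS = 1 → satisfies claim
(0, 4): LHS = 4, RHS = 4 → satisfies claim
(7, 2): LHS = √(53) ≈ 7.28, RHS = 9 → counterexample

That makes 1 counterexample.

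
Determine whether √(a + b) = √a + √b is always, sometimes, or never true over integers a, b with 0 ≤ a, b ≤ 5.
Sometimes true

It holds at (a, b) = (0, 0) (both sides equal 0), but fails at (a, b) = (3, 4) (LHS = √(7) ≈ 2.646, RHS = √(3) + 2 ≈ 3.732).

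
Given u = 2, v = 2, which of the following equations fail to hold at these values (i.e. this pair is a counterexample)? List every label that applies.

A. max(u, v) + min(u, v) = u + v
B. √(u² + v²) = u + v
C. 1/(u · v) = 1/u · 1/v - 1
Evaluating each claim at the given values:
A. LHS = 4, RHS = 4 → holds here (LHS = RHS)
B. LHS = 2·√(2) ≈ 2.828, RHS = 4 → fails here (LHS ≠ RHS)
C. LHS = 1/4, RHS = -3/4 → fails here (LHS ≠ RHS)

Answer: B, C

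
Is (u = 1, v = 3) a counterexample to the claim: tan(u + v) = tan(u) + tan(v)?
Yes

Substituting u = 1, v = 3:
LHS = tan(1 + 3) = tan(4) ≈ 1.158
RHS = tan(1) + tan(3) ≈ 1.415

Since LHS ≠ RHS, this pair disproves the claim.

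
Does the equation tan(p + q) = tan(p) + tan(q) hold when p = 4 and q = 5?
Substituting p = 4, q = 5:

LHS = tan(4 + 5) = tan(9) ≈ -0.4523
RHS = tan(4) + tan(5) ≈ -2.223

LHS ≠ RHS, so the equation does not hold at this point.

Answer: Fails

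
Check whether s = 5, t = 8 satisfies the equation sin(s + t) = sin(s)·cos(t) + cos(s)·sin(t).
Holds

Substituting s = 5, t = 8:

LHS = sin(5 + 8) = sin(13) ≈ 0.4202
RHS = sin(5)·cos(8) + cos(5)·sin(8) = sin(5)·cos(8) + sin(8)·cos(5) ≈ 0.4202

LHS = RHS, so the equation holds at this point.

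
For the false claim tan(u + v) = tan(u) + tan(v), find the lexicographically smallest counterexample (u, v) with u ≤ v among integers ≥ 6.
Substituting (6, 6) into the claim:
LHS = tan(6 + 6) = tan(12) ≈ -0.6359
RHS = tan(6) + tan(6) = 2·tan(6) ≈ -0.582

Since LHS ≠ RHS, this pair disproves the claim, and no lexicographically smaller pair (u ≤ v, integers ≥ 6) does.

For instance (9, 10) is also a counterexample (LHS = tan(19) ≈ 0.1516, RHS = tan(9) + tan(10) ≈ 0.196), but it's lexicographically larger.

Answer: (u, v) = (6, 6)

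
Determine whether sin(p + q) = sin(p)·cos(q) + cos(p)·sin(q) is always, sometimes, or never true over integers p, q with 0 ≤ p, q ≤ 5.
Always true

The identity holds for every pair in the range. For instance at (p, q) = (2, 4): both sides equal sin(6) ≈ -0.2794.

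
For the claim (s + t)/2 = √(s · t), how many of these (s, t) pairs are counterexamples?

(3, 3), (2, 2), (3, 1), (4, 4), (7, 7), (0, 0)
1

Testing each pair:
(3, 3): LHS = 3, RHS = 3 → satisfies claim
(2, 2): LHS = 2, RHS = 2 → satisfies claim
(3, 1): LHS = 2, RHS = √(3) ≈ 1.732 → counterexample
(4, 4): LHS = 4, RHS = 4 → satisfies claim
(7, 7): LHS = 7, RHS = 7 → satisfies claim
(0, 0): LHS = 0, RHS = 0 → satisfies claim

That makes 1 counterexample.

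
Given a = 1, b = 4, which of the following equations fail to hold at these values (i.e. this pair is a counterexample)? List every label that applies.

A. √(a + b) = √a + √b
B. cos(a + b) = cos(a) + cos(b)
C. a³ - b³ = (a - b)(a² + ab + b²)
Evaluating each claim at the given values:
A. LHS = √(5) ≈ 2.236, RHS = 3 → fails here (LHS ≠ RHS)
B. LHS = cos(5) ≈ 0.2837, RHS = cos(4) + cos(1) ≈ -0.1133 → fails here (LHS ≠ RHS)
C. LHS = -63, RHS = -63 → holds here (LHS = RHS)

Answer: A, B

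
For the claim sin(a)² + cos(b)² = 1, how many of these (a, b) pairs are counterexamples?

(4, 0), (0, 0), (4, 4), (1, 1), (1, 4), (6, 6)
Testing each pair:
(4, 0): LHS = sin(4)² + 1 ≈ 1.573, RHS = 1 → counterexample
(0, 0): LHS = 1, RHS = 1 → satisfies claim
(4, 4): LHS = cos(4)² + sin(4)² = 1, RHS = 1 → satisfies claim
(1, 1): LHS = cos(1)² + sin(1)² = 1, RHS = 1 → satisfies claim
(1, 4): LHS = cos(4)² + sin(1)² ≈ 1.135, RHS = 1 → counterexample
(6, 6): LHS = sin(6)² + cos(6)² = 1, RHS = 1 → satisfies claim

That makes 2 counterexamples.

Answer: 2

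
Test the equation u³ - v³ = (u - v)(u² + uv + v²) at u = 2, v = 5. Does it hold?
Substituting u = 2, v = 5:

LHS = 2³ - 5³ = -117
RHS = (2 - 5)(2² + 2·5 + 5²) = -117

LHS = RHS, so the equation holds at this point.

Answer: Holds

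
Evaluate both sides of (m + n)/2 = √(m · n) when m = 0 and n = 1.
LHS = (0 + 1)/2 = 1/2
RHS = √(0 · 1) = 0

LHS ≠ RHS, so the equation does not hold here.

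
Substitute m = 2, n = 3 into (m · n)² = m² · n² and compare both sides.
LHS = (2 · 3)² = 36
RHS = 2² · 3² = 36

LHS = RHS: the two sides agree.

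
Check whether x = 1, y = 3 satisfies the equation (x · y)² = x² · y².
Holds

Substituting x = 1, y = 3:

LHS = (1 · 3)² = 9
RHS = 1² · 3² = 9

LHS = RHS, so the equation holds at this point.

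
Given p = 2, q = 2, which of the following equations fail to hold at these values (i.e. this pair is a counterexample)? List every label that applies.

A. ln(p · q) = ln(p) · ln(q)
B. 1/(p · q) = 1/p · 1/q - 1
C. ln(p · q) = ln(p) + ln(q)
A, B

Evaluating each claim at the given values:
A. LHS = ln(4) ≈ 1.386, RHS = ln(2)² ≈ 0.4805 → fails here (LHS ≠ RHS)
B. LHS = 1/4, RHS = -3/4 → fails here (LHS ≠ RHS)
C. LHS = ln(4) ≈ 1.386, RHS = 2·ln(2) ≈ 1.386 → holds here (LHS = RHS)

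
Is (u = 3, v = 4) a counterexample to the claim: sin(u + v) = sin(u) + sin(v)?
Yes

Substituting u = 3, v = 4:
LHS = sin(3 + 4) = sin(7) ≈ 0.657
RHS = sin(3) + sin(4) ≈ -0.6157

Since LHS ≠ RHS, this pair disproves the claim.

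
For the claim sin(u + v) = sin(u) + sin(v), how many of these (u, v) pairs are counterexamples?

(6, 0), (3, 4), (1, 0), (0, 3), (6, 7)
Testing each pair:
(6, 0): LHS = sin(6) ≈ -0.2794, RHS = sin(6) ≈ -0.2794 → satisfies claim
(3, 4): LHS = sin(7) ≈ 0.657, RHS = sin(4) + sin(3) ≈ -0.6157 → counterexample
(1, 0): LHS = sin(1) ≈ 0.8415, RHS = sin(1) ≈ 0.8415 → satisfies claim
(0, 3): LHS = sin(3) ≈ 0.1411, RHS = sin(3) ≈ 0.1411 → satisfies claim
(6, 7): LHS = sin(13) ≈ 0.4202, RHS = sin(6) + sin(7) ≈ 0.3776 → counterexample

That makes 2 counterexamples.

Answer: 2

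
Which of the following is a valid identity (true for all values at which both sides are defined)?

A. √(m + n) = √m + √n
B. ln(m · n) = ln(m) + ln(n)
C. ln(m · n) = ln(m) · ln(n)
A: fails at (3, 4) — LHS = √(7) ≈ 2.646, RHS = √(3) + 2 ≈ 3.732.
B: holds — e.g. at (5, 8), both sides equal ln(40) ≈ 3.689.
C: fails at (2, 7) — LHS = ln(14) ≈ 2.639, RHS = ln(2)·ln(7) ≈ 1.349.

Answer: B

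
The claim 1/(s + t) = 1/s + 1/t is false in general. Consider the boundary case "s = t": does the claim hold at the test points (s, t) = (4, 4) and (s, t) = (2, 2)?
At (4, 4): LHS = 1/8 ≠ RHS = 1/2
At (2, 2): LHS = 1/4 ≠ RHS = 1

Answer: No, fails at both test points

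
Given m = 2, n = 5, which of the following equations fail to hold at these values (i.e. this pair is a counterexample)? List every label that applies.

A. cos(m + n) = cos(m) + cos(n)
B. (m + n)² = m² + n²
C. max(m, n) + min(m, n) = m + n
Evaluating each claim at the given values:
A. LHS = cos(7) ≈ 0.7539, RHS = cos(2) + cos(5) ≈ -0.1325 → fails here (LHS ≠ RHS)
B. LHS = 49, RHS = 29 → fails here (LHS ≠ RHS)
C. LHS = 7, RHS = 7 → holds here (LHS = RHS)

Answer: A, B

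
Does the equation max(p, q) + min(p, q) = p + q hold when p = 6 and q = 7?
Holds

Substituting p = 6, q = 7:

LHS = max(6, 7) + min(6, 7) = 13
RHS = 6 + 7 = 13

LHS = RHS, so the equation holds at this point.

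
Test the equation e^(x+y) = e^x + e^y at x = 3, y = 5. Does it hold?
Substituting x = 3, y = 5:

LHS = e^(3+5) = e^8 ≈ 2981
RHS = e^3 + e^5 ≈ 168.5

LHS ≠ RHS, so the equation does not hold at this point.

Answer: Fails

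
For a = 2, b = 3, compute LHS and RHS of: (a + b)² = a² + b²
LHS = (2 + 3)² = 25
RHS = 2² + 3² = 13

LHS ≠ RHS, so the equation does not hold here.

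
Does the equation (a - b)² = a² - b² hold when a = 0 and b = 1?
Fails

Substituting a = 0, b = 1:

LHS = (0 - 1)² = 1
RHS = 0² - 1² = -1

LHS ≠ RHS, so the equation does not hold at this point.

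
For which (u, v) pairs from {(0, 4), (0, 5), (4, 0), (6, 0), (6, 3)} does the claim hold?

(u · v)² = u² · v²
All pairs

Testing each pair:
(0, 4): LHS = 0, RHS = 0 → holds
(0, 5): LHS = 0, RHS = 0 → holds
(4, 0): LHS = 0, RHS = 0 → holds
(6, 0): LHS = 0, RHS = 0 → holds
(6, 3): LHS = 324, RHS = 324 → holds

Every pair satisfies the claim.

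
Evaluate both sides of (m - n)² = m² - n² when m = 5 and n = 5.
LHS = (5 - 5)² = 0
RHS = 5² - 5² = 0

LHS = RHS: the two sides agree.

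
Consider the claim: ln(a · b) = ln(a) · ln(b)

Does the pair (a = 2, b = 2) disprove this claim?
Substituting a = 2, b = 2:
LHS = ln(2 · 2) = ln(4) ≈ 1.386
RHS = ln(2) · ln(2) = ln(2)² ≈ 0.4805

Since LHS ≠ RHS, this pair disproves the claim.

Answer: Yes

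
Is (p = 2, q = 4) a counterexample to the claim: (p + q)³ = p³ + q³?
Substituting p = 2, q = 4:
LHS = (2 + 4)³ = 216
RHS = 2³ + 4³ = 72

Since LHS ≠ RHS, this pair disproves the claim.

Answer: Yes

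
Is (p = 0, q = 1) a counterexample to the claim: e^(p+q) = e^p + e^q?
Substituting p = 0, q = 1:
LHS = e^(0+1) = e ≈ 2.718
RHS = e^0 + e^1 = 1 + e ≈ 3.718

Since LHS ≠ RHS, this pair disproves the claim.

Answer: Yes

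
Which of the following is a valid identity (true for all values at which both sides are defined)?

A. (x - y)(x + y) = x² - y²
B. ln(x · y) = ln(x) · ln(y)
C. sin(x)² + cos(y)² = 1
A

A: holds — e.g. at (1, 2), both sides equal -3.
B: fails at (1, 5) — LHS = ln(5) ≈ 1.609, RHS = 0.
C: fails at (1, 2) — LHS = cos(2)² + sin(1)² ≈ 0.8813, RHS = 1.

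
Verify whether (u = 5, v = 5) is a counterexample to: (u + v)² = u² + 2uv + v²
No

Substituting u = 5, v = 5:
LHS = (5 + 5)² = 100
RHS = 5² + 2·5·5 + 5² = 100

The sides agree, so this pair does not disprove the claim.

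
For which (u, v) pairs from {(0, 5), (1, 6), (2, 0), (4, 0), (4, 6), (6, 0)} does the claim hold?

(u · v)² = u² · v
(0, 5), (2, 0), (4, 0), (6, 0)

Testing each pair:
(0, 5): LHS = 0, RHS = 0 → holds
(1, 6): LHS = 36, RHS = 6 → fails
(2, 0): LHS = 0, RHS = 0 → holds
(4, 0): LHS = 0, RHS = 0 → holds
(4, 6): LHS = 576, RHS = 96 → fails
(6, 0): LHS = 0, RHS = 0 → holds

4 of 6 pairs satisfy the claim.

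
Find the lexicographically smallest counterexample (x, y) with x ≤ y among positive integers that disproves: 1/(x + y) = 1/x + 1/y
Substituting (1, 1) into the claim:
LHS = 1/(1 + 1) = 1/2
RHS = 1/1 + 1/1 = 2

Since LHS ≠ RHS, this pair disproves the claim, and no lexicographically smaller pair (x ≤ y, positive integers) does.

For instance (2, 6) is also a counterexample (LHS = 1/8, RHS = 2/3), but it's lexicographically larger.

Answer: (x, y) = (1, 1)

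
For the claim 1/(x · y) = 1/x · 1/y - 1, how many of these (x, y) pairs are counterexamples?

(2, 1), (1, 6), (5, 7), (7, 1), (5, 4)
5

Testing each pair:
(2, 1): LHS = 1/2, RHS = -1/2 → counterexample
(1, 6): LHS = 1/6, RHS = -5/6 → counterexample
(5, 7): LHS = 1/35, RHS = -34/35 → counterexample
(7, 1): LHS = 1/7, RHS = -6/7 → counterexample
(5, 4): LHS = 1/20, RHS = -19/20 → counterexample

That makes 5 counterexamples.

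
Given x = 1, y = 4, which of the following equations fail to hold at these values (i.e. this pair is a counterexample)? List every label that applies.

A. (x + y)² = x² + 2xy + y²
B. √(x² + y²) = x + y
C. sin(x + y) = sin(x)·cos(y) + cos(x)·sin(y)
B

Evaluating each claim at the given values:
A. LHS = 25, RHS = 25 → holds here (LHS = RHS)
B. LHS = √(17) ≈ 4.123, RHS = 5 → fails here (LHS ≠ RHS)
C. LHS = sin(5) ≈ -0.9589, RHS = sin(1)·cos(4) + sin(4)·cos(1) ≈ -0.9589 → holds here (LHS = RHS)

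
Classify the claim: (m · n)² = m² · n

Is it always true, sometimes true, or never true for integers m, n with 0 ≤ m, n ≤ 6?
Sometimes true

It holds at (m, n) = (0, 0) (both sides equal 0), but fails at (m, n) = (3, 2) (LHS = 36, RHS = 18).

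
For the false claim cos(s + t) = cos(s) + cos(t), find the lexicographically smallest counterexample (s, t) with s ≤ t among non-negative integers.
Substituting (0, 0) into the claim:
LHS = cos(0 + 0) = 1
RHS = cos(0) + cos(0) = 2

Since LHS ≠ RHS, this pair disproves the claim, and no lexicographically smaller pair (s ≤ t, non-negative integers) does.

For instance (0, 4) is also a counterexample (LHS = cos(4) ≈ -0.6536, RHS = cos(4) + 1 ≈ 0.3464), but it's lexicographically larger.

Answer: (s, t) = (0, 0)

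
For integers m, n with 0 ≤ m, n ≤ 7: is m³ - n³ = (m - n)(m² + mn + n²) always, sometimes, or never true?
The identity holds for every pair in the range. For instance at (m, n) = (0, 0): both sides equal 0.

Answer: Always true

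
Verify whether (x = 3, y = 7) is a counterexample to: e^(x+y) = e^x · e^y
No

Substituting x = 3, y = 7:
LHS = e^(3+7) = e^10 ≈ 22026.5
RHS = e^3 · e^7 = e^10 ≈ 22026.5

The sides agree, so this pair does not disprove the claim.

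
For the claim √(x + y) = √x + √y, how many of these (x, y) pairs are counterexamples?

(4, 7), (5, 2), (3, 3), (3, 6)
Testing each pair:
(4, 7): LHS = √(11) ≈ 3.317, RHS = 2 + √(7) ≈ 4.646 → counterexample
(5, 2): LHS = √(7) ≈ 2.646, RHS = √(2) + √(5) ≈ 3.65 → counterexample
(3, 3): LHS = √(6) ≈ 2.449, RHS = 2·√(3) ≈ 3.464 → counterexample
(3, 6): LHS = 3, RHS = √(3) + √(6) ≈ 4.182 → counterexample

That makes 4 counterexamples.

Answer: 4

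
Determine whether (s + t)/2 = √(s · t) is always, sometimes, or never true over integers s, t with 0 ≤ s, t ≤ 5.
It holds at (s, t) = (5, 5) (both sides equal 5), but fails at (s, t) = (3, 0) (LHS = 3/2, RHS = 0).

Answer: Sometimes true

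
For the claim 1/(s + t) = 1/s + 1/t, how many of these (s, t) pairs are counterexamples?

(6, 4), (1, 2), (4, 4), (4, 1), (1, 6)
Testing each pair:
(6, 4): LHS = 1/10, RHS = 5/12 → counterexample
(1, 2): LHS = 1/3, RHS = 3/2 → counterexample
(4, 4): LHS = 1/8, RHS = 1/2 → counterexample
(4, 1): LHS = 1/5, RHS = 5/4 → counterexample
(1, 6): LHS = 1/7, RHS = 7/6 → counterexample

That makes 5 counterexamples.

Answer: 5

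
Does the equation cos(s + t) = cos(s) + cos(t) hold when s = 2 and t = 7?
Substituting s = 2, t = 7:

LHS = cos(2 + 7) = cos(9) ≈ -0.9111
RHS = cos(2) + cos(7) ≈ 0.3378

LHS ≠ RHS, so the equation does not hold at this point.

Answer: Fails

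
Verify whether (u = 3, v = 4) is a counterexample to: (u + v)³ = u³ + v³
Substituting u = 3, v = 4:
LHS = (3 + 4)³ = 343
RHS = 3³ + 4³ = 91

Since LHS ≠ RHS, this pair disproves the claim.

Answer: Yes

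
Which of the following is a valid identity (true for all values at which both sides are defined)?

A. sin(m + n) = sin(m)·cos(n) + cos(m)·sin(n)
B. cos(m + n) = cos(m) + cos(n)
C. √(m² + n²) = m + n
A: holds — e.g. at (6, 7), both sides equal sin(13) ≈ 0.4202.
B: fails at (1, 2) — LHS = cos(3) ≈ -0.99, RHS = cos(2) + cos(1) ≈ 0.1242.
C: fails at (3, 7) — LHS = √(58) ≈ 7.616, RHS = 10.

Answer: A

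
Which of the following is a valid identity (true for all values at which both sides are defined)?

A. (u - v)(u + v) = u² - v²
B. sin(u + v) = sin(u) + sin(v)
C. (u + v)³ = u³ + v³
A

A: holds — e.g. at (4, 4), both sides equal 0.
B: fails at (4, 4) — LHS = sin(8) ≈ 0.9894, RHS = 2·sin(4) ≈ -1.514.
C: fails at (6, 7) — LHS = 2197, RHS = 559.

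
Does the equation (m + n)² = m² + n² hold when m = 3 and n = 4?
Fails

Substituting m = 3, n = 4:

LHS = (3 + 4)² = 49
RHS = 3² + 4² = 25

LHS ≠ RHS, so the equation does not hold at this point.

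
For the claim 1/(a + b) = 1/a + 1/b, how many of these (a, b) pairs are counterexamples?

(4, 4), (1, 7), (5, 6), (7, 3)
Testing each pair:
(4, 4): LHS = 1/8, RHS = 1/2 → counterexample
(1, 7): LHS = 1/8, RHS = 8/7 → counterexample
(5, 6): LHS = 1/11, RHS = 11/30 → counterexample
(7, 3): LHS = 1/10, RHS = 10/21 → counterexample

That makes 4 counterexamples.

Answer: 4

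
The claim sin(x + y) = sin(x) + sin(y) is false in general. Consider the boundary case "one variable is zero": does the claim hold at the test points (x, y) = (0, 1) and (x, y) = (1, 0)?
At (0, 1): LHS = sin(1) ≈ 0.8415, RHS = sin(1) ≈ 0.8415 → equal
At (1, 0): LHS = sin(1) ≈ 0.8415, RHS = sin(1) ≈ 0.8415 → equal

So the claim does hold at both of these boundary points, even though it is not an identity.

Answer: Yes, holds at both test points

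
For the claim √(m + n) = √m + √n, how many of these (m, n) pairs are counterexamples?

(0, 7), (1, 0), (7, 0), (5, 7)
1

Testing each pair:
(0, 7): LHS = √(7) ≈ 2.646, RHS = √(7) ≈ 2.646 → satisfies claim
(1, 0): LHS = 1, RHS = 1 → satisfies claim
(7, 0): LHS = √(7) ≈ 2.646, RHS = √(7) ≈ 2.646 → satisfies claim
(5, 7): LHS = 2·√(3) ≈ 3.464, RHS = √(5) + √(7) ≈ 4.882 → counterexample

That makes 1 counterexample.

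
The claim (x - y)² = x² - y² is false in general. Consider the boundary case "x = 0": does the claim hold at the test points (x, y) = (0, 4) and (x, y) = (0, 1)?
No, fails at both test points

At (0, 4): LHS = 16 ≠ RHS = -16
At (0, 1): LHS = 1 ≠ RHS = -1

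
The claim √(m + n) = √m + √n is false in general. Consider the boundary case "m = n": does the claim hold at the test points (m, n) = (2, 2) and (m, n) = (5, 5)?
No, fails at both test points

At (2, 2): LHS = 2 ≠ RHS = 2·√(2) ≈ 2.828
At (5, 5): LHS = √(10) ≈ 3.162 ≠ RHS = 2·√(5) ≈ 4.472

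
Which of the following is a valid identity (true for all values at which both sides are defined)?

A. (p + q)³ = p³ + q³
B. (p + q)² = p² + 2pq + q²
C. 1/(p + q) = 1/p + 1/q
A: fails at (4, 5) — LHS = 729, RHS = 189.
B: holds — e.g. at (1, 4), both sides equal 25.
C: fails at (3, 5) — LHS = 1/8, RHS = 8/15.

Answer: B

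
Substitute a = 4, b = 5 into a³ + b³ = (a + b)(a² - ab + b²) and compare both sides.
LHS = 4³ + 5³ = 189
RHS = (4 + 5)(4² - 4·5 + 5²) = 189

LHS = RHS: the two sides agree.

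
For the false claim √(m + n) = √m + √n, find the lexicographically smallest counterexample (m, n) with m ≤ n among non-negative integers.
At (0, 2): both sides equal √(2) ≈ 1.414, so it holds there.
At (0, 4): both sides equal 2, so it holds there.

Substituting (1, 1) into the claim:
LHS = √(1 + 1) = √(2) ≈ 1.414
RHS = √1 + √1 = 2

Since LHS ≠ RHS, this pair disproves the claim, and no lexicographically smaller pair (m ≤ n, non-negative integers) does.

For instance (2, 5) is also a counterexample (LHS = √(7) ≈ 2.646, RHS = √(2) + √(5) ≈ 3.65), but it's lexicographically larger.

Answer: (m, n) = (1, 1)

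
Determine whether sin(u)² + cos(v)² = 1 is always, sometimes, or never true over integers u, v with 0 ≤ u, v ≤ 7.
It holds at (u, v) = (3, 3) (both sides equal 1), but fails at (u, v) = (1, 0) (LHS = sin(1)² + 1 ≈ 1.708, RHS = 1).

Answer: Sometimes true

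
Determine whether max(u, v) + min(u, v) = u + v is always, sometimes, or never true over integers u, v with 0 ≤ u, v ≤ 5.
The identity holds for every pair in the range. For instance at (u, v) = (3, 4): both sides equal 7.

Answer: Always true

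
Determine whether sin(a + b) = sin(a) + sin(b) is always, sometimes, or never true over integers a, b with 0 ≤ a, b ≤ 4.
Sometimes true

It holds at (a, b) = (0, 1) (both sides equal sin(1) ≈ 0.8415), but fails at (a, b) = (1, 1) (LHS = sin(2) ≈ 0.9093, RHS = 2·sin(1) ≈ 1.683).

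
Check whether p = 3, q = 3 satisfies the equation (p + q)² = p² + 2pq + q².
Holds

Substituting p = 3, q = 3:

LHS = (3 + 3)² = 36
RHS = 3² + 2·3·3 + 3² = 36

LHS = RHS, so the equation holds at this point.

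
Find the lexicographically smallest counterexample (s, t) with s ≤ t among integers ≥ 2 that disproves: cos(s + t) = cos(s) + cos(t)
Substituting (2, 2) into the claim:
LHS = cos(2 + 2) = cos(4) ≈ -0.6536
RHS = cos(2) + cos(2) = 2·cos(2) ≈ -0.8323

Since LHS ≠ RHS, this pair disproves the claim, and no lexicographically smaller pair (s ≤ t, integers ≥ 2) does.

For instance (2, 9) is also a counterexample (LHS = cos(11) ≈ 0.004426, RHS = cos(9) + cos(2) ≈ -1.327), but it's lexicographically larger.

Answer: (s, t) = (2, 2)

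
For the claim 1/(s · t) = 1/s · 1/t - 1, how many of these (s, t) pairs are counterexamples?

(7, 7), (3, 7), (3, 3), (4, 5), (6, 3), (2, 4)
Testing each pair:
(7, 7): LHS = 1/49, RHS = -48/49 → counterexample
(3, 7): LHS = 1/21, RHS = -20/21 → counterexample
(3, 3): LHS = 1/9, RHS = -8/9 → counterexample
(4, 5): LHS = 1/20, RHS = -19/20 → counterexample
(6, 3): LHS = 1/18, RHS = -17/18 → counterexample
(2, 4): LHS = 1/8, RHS = -7/8 → counterexample

That makes 6 counterexamples.

Answer: 6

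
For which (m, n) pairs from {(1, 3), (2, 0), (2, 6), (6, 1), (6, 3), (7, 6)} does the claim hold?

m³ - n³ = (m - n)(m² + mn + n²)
All pairs

Testing each pair:
(1, 3): LHS = -26, RHS = -26 → holds
(2, 0): LHS = 8, RHS = 8 → holds
(2, 6): LHS = -208, RHS = -208 → holds
(6, 1): LHS = 215, RHS = 215 → holds
(6, 3): LHS = 189, RHS = 189 → holds
(7, 6): LHS = 127, RHS = 127 → holds

Every pair satisfies the claim.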